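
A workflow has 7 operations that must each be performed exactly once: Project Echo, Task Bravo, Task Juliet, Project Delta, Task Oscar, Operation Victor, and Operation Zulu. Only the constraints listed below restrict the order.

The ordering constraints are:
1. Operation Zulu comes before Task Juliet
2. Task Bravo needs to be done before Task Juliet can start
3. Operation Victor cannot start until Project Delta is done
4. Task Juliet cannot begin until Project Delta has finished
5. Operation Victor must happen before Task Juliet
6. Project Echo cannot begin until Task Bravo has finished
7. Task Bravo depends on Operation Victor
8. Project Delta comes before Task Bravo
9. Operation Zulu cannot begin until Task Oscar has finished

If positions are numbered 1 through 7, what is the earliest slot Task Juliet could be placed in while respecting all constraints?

Working backwards through the constraints from Task Juliet, its full set of required predecessors is Task Bravo, Project Delta, Task Oscar, Operation Victor, Operation Zulu — 5 of them.
With 5 mandatory predecessors, the earliest Task Juliet can sit is position 5+1 = 6, and placing just those 5 first achieves it.

6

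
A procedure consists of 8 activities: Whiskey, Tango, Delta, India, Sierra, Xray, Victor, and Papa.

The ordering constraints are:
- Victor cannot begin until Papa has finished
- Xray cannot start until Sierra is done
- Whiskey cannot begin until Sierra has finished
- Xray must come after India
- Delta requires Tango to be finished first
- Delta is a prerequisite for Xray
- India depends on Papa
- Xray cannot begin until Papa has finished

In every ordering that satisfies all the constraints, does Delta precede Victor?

Nothing in the constraints links Delta and Victor; they are unordered relative to each other.
A valid ordering placing Victor before Delta exists, so the answer is no.

No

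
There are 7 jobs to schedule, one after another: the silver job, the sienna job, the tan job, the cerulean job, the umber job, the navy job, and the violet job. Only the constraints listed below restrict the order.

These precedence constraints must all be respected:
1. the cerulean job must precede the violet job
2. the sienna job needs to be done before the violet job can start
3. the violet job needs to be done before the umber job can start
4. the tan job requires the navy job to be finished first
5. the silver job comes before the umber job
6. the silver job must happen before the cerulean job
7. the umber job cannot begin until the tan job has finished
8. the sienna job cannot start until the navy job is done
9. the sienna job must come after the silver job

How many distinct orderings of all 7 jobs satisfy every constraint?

21

The jobs with no prerequisites are the silver job, the navy job; any of them can be placed first.
Systematically extending each partial ordering one job at a time and counting, there are 21 complete orderings.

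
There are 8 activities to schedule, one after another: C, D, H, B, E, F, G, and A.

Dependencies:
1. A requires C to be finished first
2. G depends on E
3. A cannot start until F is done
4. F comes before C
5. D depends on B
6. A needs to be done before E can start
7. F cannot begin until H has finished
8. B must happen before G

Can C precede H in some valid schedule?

No

Following H → F → C, H must precede C in every valid ordering.
So no valid ordering can have C before H.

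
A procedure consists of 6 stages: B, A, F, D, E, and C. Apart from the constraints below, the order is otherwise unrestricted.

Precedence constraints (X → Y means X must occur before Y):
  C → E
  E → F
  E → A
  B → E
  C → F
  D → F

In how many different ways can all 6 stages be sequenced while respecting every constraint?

18

3 stages have no prerequisites (B, D, C), so any of them could come first.
Counting all ways to extend the partial order to a total order gives 18.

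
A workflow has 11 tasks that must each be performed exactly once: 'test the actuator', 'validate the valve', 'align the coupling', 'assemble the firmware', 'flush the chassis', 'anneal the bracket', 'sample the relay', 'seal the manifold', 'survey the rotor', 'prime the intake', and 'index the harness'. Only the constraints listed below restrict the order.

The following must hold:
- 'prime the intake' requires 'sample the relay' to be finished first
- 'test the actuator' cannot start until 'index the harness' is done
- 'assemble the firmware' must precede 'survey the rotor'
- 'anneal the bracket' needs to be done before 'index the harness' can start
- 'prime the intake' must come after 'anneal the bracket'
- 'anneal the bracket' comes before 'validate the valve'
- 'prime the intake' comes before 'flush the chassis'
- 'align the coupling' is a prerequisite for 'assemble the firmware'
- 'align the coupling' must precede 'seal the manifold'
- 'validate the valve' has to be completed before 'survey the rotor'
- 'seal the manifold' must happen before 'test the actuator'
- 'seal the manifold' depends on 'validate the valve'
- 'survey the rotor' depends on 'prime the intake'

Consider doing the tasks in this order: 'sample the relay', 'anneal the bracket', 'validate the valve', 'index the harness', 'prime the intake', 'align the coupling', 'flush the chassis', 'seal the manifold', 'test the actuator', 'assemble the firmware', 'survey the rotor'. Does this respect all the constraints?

Yes

Going through the constraints one by one, each required predecessor appears earlier in the sequence than its dependent — e.g. 'validate the valve' (position 3) is before 'survey the rotor' (position 11), as required.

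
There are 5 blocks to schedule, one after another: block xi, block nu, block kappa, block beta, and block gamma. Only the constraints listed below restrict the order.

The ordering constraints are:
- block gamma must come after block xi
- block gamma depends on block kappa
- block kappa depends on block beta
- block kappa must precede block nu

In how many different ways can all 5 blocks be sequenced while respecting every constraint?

7

2 blocks have no prerequisites (block xi, block beta), so any of them could come first.
Enumerating by repeatedly choosing an available block (one whose prerequisites are all placed) gives 7 distinct complete orderings.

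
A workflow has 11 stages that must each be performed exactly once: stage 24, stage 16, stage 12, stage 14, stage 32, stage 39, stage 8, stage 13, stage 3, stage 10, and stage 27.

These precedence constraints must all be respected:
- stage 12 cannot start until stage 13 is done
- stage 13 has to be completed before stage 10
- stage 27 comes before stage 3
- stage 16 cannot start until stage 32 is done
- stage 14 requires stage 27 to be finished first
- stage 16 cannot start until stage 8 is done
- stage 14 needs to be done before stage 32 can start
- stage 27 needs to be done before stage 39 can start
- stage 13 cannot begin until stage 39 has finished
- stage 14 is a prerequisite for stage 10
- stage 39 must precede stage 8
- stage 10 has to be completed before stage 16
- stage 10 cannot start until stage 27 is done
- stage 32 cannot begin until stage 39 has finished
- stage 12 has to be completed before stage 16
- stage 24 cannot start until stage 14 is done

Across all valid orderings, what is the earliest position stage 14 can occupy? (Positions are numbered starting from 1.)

2

The only stage forced before stage 14 (directly or transitively) is stage 27.
So at minimum 1 stage comes before stage 14, putting stage 14 no earlier than position 2. That position is achievable by scheduling exactly that predecessor first.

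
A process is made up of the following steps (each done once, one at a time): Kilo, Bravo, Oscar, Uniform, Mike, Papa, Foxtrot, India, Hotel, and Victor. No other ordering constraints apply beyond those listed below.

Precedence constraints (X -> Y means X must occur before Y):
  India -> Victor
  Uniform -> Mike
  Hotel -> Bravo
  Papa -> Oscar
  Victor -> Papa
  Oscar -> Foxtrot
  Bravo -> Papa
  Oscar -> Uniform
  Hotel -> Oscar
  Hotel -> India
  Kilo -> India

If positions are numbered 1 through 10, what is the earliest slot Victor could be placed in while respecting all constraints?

Working backwards through the constraints from Victor, its full set of required predecessors is Kilo, India, Hotel — 3 of them.
So at minimum 3 steps come before Victor, putting Victor no earlier than position 4. That position is achievable by scheduling exactly those predecessors first.

4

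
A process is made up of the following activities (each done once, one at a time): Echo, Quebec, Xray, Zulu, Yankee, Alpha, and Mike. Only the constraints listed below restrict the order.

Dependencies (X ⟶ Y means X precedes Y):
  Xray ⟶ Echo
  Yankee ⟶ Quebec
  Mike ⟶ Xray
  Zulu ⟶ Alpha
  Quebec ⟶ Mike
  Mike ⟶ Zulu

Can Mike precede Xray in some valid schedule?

Yes

Mike is actually forced before Xray by the constraints, so certainly some valid ordering has Mike first.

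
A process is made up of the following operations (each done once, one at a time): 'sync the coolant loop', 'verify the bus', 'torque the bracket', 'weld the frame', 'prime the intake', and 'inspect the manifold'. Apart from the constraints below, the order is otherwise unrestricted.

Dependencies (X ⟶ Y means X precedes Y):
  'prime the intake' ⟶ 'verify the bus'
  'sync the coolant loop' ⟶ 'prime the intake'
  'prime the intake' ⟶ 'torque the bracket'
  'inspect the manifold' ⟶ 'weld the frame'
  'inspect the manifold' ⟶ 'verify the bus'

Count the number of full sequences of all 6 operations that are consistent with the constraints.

26

The operations with no prerequisites are 'sync the coolant loop', 'inspect the manifold'; any of them can be placed first.
Counting all ways to extend the partial order to a total order gives 26.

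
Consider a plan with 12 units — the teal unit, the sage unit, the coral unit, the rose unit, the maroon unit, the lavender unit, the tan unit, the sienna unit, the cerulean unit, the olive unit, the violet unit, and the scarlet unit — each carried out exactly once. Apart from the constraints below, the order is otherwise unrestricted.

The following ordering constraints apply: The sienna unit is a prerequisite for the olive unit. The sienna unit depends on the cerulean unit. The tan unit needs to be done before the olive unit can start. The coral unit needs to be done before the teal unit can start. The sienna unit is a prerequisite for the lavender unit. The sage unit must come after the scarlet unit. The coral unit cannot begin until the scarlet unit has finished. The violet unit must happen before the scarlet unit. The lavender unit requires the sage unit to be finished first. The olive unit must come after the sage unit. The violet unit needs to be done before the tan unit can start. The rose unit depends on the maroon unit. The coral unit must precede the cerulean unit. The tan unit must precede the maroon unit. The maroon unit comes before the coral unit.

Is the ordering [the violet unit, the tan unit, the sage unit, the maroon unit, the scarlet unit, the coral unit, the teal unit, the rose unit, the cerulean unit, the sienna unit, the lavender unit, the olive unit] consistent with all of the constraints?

Here the scarlet unit comes after the sage unit.
But one of the constraints requires the scarlet unit before the sage unit, so this ordering violates it.

No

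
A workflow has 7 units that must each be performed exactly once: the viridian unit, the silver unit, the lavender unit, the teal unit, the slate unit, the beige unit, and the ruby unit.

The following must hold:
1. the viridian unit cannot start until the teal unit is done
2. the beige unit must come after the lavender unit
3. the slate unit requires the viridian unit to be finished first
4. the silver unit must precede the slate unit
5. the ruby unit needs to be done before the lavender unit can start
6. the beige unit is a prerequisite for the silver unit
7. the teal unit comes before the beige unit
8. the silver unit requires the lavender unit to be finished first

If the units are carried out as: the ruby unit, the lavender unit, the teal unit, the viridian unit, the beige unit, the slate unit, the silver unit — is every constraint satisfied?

The sequence places the slate unit ahead of the silver unit.
That contradicts the constraint that the silver unit must precede the slate unit.

No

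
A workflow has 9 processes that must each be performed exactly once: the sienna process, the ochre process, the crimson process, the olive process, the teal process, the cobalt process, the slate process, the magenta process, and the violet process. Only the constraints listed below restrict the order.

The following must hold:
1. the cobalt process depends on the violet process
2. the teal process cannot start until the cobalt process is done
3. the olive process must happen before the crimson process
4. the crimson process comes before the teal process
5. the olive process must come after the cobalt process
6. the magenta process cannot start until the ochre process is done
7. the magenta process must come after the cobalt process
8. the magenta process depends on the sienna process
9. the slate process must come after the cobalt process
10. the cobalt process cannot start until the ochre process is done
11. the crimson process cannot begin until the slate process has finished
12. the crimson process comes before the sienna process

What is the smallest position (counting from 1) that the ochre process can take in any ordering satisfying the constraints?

1

No constraint forces any other process before the ochre process, so it can be placed first.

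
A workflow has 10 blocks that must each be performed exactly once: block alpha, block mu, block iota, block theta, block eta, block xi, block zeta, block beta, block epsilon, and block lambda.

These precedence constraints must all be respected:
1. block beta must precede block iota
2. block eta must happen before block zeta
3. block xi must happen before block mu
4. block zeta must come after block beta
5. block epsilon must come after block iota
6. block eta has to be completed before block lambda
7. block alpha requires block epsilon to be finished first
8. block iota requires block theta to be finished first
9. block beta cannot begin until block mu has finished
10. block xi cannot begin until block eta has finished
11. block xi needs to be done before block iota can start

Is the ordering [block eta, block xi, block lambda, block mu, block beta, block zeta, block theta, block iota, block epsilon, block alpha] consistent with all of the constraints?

Going through the constraints one by one, each required predecessor appears earlier in the sequence than its dependent — e.g. block xi (position 2) is before block iota (position 8), as required.

Yes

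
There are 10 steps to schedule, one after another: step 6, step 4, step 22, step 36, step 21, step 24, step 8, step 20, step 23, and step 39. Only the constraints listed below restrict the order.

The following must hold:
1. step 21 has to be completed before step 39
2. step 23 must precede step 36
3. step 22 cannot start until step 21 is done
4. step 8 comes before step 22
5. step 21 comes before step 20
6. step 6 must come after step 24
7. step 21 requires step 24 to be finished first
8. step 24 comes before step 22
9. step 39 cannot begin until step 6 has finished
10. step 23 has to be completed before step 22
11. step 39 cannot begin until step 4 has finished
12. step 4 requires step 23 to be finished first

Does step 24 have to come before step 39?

Following the dependencies: step 24 → step 6 → step 39.
Hence step 24 necessarily comes before step 39.

Yes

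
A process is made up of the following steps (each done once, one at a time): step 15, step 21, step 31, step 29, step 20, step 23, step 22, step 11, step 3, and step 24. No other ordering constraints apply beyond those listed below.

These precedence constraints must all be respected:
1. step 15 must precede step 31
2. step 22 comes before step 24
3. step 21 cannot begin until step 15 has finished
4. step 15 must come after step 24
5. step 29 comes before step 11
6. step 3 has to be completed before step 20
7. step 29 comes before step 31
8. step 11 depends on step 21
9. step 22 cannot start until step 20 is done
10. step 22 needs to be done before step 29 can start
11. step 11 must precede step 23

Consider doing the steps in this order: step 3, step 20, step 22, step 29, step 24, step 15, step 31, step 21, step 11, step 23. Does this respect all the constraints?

Yes

Going through the constraints one by one, each required predecessor appears earlier in the sequence than its dependent — e.g. step 29 (position 4) is before step 11 (position 9), as required.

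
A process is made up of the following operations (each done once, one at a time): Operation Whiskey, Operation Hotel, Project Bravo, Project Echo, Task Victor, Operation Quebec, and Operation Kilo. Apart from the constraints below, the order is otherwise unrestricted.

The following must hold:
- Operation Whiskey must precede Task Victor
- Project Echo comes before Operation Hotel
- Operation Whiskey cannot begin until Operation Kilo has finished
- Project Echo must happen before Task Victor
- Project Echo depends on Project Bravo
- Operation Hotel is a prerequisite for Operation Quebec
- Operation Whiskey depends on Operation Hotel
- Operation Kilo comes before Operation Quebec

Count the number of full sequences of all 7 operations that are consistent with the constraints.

12

The operations with no prerequisites are Project Bravo, Operation Kilo; any of them can be placed first.
Counting all ways to extend the partial order to a total order gives 12.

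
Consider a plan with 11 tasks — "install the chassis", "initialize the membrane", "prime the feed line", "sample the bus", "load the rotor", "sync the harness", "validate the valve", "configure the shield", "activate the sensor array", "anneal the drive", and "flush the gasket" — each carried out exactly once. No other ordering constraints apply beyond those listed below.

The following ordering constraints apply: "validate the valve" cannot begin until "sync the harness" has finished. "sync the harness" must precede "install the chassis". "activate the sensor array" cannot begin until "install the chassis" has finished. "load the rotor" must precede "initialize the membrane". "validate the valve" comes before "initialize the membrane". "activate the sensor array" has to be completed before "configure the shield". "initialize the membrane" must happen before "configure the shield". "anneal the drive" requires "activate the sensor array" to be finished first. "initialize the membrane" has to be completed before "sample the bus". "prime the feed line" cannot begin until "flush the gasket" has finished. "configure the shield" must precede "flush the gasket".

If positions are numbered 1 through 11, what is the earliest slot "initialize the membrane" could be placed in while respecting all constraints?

Working backwards through the constraints from "initialize the membrane", its full set of required predecessors is "load the rotor", "sync the harness", "validate the valve" — 3 of them.
So at minimum 3 tasks come before "initialize the membrane", putting "initialize the membrane" no earlier than position 4. That position is achievable by scheduling exactly those predecessors first.

4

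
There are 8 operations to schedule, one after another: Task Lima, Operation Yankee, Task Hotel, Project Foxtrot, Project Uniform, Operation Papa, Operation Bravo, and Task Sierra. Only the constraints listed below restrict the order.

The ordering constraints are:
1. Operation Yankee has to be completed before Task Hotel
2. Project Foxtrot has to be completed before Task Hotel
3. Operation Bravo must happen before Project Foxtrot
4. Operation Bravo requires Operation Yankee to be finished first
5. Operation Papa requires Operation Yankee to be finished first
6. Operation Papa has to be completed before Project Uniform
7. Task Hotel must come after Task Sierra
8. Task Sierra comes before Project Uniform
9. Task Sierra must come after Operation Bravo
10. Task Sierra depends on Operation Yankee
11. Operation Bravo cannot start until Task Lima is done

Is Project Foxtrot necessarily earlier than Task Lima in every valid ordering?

No

There is a chain Task Lima → Operation Bravo → Project Foxtrot, which puts Task Lima before Project Foxtrot.
So Project Foxtrot never precedes Task Lima.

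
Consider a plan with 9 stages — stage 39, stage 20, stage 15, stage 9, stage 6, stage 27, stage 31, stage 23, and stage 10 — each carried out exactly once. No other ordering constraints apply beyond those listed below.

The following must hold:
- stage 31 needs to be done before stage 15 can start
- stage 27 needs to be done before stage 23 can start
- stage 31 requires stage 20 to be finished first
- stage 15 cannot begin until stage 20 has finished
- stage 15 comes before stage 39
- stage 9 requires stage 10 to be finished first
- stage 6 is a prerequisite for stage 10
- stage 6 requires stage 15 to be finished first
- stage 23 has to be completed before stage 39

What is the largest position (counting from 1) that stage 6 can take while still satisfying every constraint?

Every stage that must follow stage 6 has to come after it. Tracing all chains starting from stage 6, those stages are: stage 9, stage 10 — 2 in total.
So at least 2 stages follow stage 6, putting stage 6 no later than position 7. That position is achievable by scheduling everything else first.

7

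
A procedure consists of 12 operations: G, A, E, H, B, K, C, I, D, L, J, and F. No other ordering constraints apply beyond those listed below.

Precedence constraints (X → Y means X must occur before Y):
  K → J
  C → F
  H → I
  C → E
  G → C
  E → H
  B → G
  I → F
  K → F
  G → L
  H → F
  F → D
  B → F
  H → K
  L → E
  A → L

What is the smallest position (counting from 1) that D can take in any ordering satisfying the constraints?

Every operation that must precede D has to come before it. Tracing all chains that end at D, those operations are: G, A, E, H, B, K, C, I, L, F — 10 in total.
With 10 mandatory predecessors, the earliest D can sit is position 10+1 = 11, and placing just those 10 first achieves it.

11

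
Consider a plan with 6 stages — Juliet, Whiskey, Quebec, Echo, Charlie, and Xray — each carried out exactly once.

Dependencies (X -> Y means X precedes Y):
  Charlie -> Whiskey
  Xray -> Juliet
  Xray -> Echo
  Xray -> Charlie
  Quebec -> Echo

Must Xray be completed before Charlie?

Yes

Tracing the constraints gives a chain: Xray → Charlie.
Hence Xray necessarily comes before Charlie.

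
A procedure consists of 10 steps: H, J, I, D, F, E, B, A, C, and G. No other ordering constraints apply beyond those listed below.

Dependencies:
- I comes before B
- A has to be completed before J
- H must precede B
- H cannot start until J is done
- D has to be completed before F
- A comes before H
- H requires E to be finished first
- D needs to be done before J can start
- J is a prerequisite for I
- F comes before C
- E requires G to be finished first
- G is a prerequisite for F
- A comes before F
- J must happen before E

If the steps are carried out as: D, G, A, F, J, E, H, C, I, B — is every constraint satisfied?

Yes

Checking each listed constraint against this order: for instance, G is in position 2 and E in position 6, so that constraint holds — and the remaining constraints check out the same way.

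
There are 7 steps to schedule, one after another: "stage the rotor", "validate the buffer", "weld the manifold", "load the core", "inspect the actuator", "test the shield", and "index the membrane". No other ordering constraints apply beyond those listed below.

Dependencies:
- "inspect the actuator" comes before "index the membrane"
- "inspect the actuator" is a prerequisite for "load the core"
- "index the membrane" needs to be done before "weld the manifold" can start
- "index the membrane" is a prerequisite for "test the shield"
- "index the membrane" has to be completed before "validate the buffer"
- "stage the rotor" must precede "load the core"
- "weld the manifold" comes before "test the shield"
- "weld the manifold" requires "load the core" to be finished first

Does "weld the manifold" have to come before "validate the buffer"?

"weld the manifold" and "validate the buffer" are not related by any chain of constraints.
There exist valid orderings with "validate the buffer" before "weld the manifold", so "weld the manifold" is not required to come first.

No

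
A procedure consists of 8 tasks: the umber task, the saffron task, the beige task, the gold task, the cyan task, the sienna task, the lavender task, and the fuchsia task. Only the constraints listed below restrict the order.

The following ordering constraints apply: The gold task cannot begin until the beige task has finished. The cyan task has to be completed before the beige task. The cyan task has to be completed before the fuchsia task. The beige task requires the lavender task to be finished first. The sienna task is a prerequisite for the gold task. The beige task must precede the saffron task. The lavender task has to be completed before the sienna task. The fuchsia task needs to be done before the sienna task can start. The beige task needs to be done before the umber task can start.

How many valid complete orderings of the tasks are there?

The tasks with no prerequisites are the cyan task, the lavender task; any of them can be placed first.
Enumerating by repeatedly choosing an available task (one whose prerequisites are all placed) gives 94 distinct complete orderings.

94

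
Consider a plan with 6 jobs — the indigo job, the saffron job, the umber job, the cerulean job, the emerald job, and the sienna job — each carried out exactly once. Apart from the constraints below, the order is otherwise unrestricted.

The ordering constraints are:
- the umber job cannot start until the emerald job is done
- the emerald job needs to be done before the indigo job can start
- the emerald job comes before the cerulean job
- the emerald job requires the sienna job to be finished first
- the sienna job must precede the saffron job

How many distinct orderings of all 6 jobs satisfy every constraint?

Only the sienna job has no prerequisites, so it must go first.
Enumerating by repeatedly choosing an available job (one whose prerequisites are all placed) gives 30 distinct complete orderings.

30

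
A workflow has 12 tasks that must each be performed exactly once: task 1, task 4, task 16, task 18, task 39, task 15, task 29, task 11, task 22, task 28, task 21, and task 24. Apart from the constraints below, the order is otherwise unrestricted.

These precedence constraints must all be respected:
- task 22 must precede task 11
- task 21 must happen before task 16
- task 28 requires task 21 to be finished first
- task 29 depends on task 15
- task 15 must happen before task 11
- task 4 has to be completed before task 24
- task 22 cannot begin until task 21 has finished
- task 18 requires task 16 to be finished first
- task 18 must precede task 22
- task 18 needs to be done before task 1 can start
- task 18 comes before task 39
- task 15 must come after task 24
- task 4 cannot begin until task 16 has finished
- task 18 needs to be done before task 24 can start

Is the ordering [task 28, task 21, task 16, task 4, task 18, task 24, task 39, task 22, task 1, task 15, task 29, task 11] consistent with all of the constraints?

No

Here task 21 comes after task 28.
That contradicts the constraint that task 21 must precede task 28.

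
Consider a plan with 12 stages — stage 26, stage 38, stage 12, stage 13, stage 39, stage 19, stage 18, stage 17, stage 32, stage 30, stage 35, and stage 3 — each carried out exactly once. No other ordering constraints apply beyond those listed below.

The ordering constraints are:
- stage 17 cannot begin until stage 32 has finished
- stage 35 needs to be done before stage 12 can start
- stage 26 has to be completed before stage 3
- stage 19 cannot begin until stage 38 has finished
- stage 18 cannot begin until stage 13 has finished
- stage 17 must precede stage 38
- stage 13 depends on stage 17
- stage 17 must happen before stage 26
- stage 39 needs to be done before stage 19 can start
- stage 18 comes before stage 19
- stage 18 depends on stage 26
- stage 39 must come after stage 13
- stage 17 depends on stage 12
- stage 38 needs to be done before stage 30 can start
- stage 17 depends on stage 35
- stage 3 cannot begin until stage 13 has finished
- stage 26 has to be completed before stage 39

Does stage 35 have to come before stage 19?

Chaining the stated constraints: stage 35 → stage 17 → stage 38 → stage 19.
Hence stage 35 necessarily comes before stage 19.

Yes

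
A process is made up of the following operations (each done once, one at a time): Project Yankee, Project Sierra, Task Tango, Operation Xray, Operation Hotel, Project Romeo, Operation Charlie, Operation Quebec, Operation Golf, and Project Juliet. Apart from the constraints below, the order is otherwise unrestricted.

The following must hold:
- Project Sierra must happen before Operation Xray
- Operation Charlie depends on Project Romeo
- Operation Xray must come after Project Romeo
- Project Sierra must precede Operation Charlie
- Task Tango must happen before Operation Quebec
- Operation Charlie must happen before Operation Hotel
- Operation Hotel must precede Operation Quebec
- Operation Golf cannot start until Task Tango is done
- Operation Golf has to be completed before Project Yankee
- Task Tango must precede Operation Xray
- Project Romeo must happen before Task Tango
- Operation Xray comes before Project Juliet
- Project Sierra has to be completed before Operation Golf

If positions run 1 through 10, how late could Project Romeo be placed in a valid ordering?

Every operation that must follow Project Romeo has to come after it. Tracing all chains starting from Project Romeo, those operations are: Project Yankee, Task Tango, Operation Xray, Operation Hotel, Operation Charlie, Operation Quebec, Operation Golf, Project Juliet — 8 in total.
So at least 8 operations follow Project Romeo, putting Project Romeo no later than position 2. That position is achievable by scheduling everything else first.

2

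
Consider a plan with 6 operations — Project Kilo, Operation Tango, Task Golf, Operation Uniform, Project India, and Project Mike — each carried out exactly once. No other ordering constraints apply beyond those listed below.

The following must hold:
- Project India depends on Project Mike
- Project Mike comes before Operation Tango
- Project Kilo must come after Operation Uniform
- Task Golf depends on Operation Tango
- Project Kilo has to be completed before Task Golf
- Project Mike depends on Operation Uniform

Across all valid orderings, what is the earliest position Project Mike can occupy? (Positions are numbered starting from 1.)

2

Working backwards through the constraints from Project Mike, its only required predecessor is Operation Uniform.
With 1 mandatory predecessor, the earliest Project Mike can sit is position 1+1 = 2, and placing just that one first achieves it.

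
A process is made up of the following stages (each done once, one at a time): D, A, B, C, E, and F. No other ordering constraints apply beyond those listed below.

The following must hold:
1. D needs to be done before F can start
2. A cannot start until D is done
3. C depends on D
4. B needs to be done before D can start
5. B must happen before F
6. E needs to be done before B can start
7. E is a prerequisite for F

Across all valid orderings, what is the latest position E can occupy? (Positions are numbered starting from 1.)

Following every chain forward from E, the stages that must come later are D, A, B, C, F — 5 of them.
So at least 5 stages follow E, putting E no later than position 1. That position is achievable by scheduling everything else first.

1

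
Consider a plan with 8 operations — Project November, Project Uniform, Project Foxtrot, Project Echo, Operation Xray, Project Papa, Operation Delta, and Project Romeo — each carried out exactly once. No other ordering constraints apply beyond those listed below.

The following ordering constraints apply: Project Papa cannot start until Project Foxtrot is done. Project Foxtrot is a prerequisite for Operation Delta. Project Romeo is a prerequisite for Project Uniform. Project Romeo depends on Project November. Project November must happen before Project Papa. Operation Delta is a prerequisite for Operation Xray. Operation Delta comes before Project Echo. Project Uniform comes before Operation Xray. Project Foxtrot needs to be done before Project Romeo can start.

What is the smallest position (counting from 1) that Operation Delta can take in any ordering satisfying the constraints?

2

The only operation forced before Operation Delta (directly or transitively) is Project Foxtrot.
So at minimum 1 operation comes before Operation Delta, putting Operation Delta no earlier than position 2. That position is achievable by scheduling exactly that predecessor first.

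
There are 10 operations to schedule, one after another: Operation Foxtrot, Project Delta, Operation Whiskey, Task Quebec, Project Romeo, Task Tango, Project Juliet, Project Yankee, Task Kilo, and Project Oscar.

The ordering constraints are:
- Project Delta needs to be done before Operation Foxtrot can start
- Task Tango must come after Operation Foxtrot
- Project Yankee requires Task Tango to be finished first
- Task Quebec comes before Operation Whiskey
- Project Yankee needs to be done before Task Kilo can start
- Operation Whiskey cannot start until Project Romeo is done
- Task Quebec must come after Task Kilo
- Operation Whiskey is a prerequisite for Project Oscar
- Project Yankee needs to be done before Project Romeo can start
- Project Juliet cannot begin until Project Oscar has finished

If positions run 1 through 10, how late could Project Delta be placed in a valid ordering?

1

Following every chain forward from Project Delta, the operations that must come later are Operation Foxtrot, Operation Whiskey, Task Quebec, Project Romeo, Task Tango, Project Juliet, Project Yankee, Task Kilo, Project Oscar — 9 of them.
With 9 mandatory successors out of 10 operations total, the latest slot for Project Delta is 10−9 = 1, and it's reachable by doing all non-successors before Project Delta.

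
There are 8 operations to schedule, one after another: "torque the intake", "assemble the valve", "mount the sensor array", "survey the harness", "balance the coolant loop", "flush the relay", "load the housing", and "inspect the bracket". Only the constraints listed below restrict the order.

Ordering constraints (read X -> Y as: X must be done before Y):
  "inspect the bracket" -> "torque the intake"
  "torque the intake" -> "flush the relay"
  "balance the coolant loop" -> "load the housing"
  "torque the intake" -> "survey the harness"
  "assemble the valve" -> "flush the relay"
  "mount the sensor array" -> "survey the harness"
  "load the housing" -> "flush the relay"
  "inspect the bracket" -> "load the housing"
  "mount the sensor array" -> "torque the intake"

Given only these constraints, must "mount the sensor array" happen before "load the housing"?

No

"mount the sensor array" and "load the housing" are not related by any chain of constraints.
A valid ordering placing "load the housing" before "mount the sensor array" exists, so the answer is no.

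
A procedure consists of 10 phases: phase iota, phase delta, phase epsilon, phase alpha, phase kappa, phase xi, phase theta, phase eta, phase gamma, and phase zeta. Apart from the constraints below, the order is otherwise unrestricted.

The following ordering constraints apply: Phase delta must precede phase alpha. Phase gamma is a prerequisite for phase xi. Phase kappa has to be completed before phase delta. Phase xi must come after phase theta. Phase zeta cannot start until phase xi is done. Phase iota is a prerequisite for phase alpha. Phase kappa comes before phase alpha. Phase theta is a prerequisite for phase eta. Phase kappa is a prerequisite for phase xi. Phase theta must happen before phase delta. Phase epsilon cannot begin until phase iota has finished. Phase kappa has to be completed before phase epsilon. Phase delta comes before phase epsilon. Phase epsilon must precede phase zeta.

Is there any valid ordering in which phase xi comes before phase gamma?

Following phase gamma → phase xi, phase gamma must precede phase xi in every valid ordering.
Hence phase xi can never be scheduled before phase gamma.

No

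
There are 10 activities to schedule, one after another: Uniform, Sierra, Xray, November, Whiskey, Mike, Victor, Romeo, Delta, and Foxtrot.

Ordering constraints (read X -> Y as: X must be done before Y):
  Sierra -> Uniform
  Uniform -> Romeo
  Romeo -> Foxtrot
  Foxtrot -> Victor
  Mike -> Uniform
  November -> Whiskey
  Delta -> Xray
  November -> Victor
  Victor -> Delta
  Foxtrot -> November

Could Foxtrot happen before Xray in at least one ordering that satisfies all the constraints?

Foxtrot is actually forced before Xray by the constraints, so certainly some valid ordering has Foxtrot first.

Yes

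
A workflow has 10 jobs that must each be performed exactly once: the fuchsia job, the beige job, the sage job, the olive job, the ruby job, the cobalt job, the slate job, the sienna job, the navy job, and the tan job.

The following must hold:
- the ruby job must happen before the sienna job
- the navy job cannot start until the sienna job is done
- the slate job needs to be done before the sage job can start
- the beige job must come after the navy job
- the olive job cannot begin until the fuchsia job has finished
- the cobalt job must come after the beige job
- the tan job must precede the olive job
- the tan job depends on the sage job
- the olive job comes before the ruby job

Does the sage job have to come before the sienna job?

Yes

Following the dependencies: the sage job → the tan job → the olive job → the ruby job → the sienna job.
That forces the sage job before the sienna job in every valid schedule.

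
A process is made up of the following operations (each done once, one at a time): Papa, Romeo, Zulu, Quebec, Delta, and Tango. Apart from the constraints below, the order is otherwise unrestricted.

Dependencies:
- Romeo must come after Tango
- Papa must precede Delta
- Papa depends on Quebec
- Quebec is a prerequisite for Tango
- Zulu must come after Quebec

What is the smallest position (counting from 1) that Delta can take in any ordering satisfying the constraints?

3

Every operation that must precede Delta has to come before it. Tracing all chains that end at Delta, those operations are: Papa, Quebec — 2 in total.
So at minimum 2 operations come before Delta, putting Delta no earlier than position 3. That position is achievable by scheduling exactly those predecessors first.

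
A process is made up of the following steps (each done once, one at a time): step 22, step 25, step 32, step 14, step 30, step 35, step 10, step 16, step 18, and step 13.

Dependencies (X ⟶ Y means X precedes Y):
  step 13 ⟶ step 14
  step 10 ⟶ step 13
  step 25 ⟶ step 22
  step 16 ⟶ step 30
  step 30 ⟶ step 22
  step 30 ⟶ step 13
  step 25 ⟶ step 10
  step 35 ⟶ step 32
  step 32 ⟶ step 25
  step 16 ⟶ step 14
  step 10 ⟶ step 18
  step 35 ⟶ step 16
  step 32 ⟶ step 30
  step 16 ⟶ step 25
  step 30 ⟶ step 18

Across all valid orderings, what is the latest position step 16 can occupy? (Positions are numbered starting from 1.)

Every step that must follow step 16 has to come after it. Tracing all chains starting from step 16, those steps are: step 22, step 25, step 14, step 30, step 10, step 18, step 13 — 7 in total.
With 7 mandatory successors out of 10 steps total, the latest slot for step 16 is 10−7 = 3, and it's reachable by doing all non-successors before step 16.

3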